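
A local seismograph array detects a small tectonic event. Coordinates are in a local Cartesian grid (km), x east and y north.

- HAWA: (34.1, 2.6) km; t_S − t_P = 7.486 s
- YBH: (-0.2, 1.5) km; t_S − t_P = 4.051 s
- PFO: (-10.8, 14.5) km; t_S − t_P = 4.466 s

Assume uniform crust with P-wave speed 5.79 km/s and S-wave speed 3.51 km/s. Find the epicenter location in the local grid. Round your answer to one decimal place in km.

Distance from S−P lag: d = Δt · v_P v_S / (v_P − v_S) = Δt · (5.79·3.51)/(5.79−3.51) ≈ 8.9136·Δt.
So d_HAWA = 66.73, d_YBH = 36.11, d_PFO = 39.81 km.
Circle about each station: (x − 34.1)² + (y − 2.6)² = 66.73²; (x + 0.2)² + (y − 1.5)² = 36.11²; (x + 10.8)² + (y − 14.5)² = 39.81².
Subtracting pairs of circle equations eliminates x²+y² and gives linear equations (the radical axes):
-68.6 x − 2.2 y = 1981.68
-89.8 x + 23.8 y = 2025.38
Solving the 2×2 system: x ≈ -28.2, y ≈ -21.3 km.

(-28.2, -21.3)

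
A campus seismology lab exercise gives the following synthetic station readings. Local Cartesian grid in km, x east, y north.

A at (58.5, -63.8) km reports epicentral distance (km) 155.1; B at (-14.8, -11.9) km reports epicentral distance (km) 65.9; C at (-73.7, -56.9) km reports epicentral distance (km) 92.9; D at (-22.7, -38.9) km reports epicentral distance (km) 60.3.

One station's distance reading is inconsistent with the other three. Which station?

Solve using three stations at a time. Using A, B, C (subtract circle equations pairwise → linear system) gives (x, y) ≈ (-61.0, 35.1).
Distances from that point to each station vs reported:
  A: calculated 155.1 vs reported 155.1 → residual 0.0 km
  B: calculated 65.9 vs reported 65.9 → residual 0.0 km
  C: calculated 92.9 vs reported 92.9 → residual 0.0 km
  D: calculated 83.3 vs reported 60.3 → residual 23.0 km
A, B, C are mutually consistent (residuals ≈ 0); D is off by 23.0 km.

D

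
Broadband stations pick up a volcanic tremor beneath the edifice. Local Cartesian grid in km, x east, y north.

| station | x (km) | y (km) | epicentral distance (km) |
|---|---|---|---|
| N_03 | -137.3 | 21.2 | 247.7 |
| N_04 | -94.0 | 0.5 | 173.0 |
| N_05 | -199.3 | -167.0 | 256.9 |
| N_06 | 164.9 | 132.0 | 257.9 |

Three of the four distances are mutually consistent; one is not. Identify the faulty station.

Solve using three stations at a time. Using N_04, N_05, N_06 (subtract circle equations pairwise → linear system) gives (x, y) ≈ (48.3, -98.1).
Distances from that point to each station vs reported:
  N_03: calculated 220.6 vs reported 247.7 → residual 27.1 km
  N_04: calculated 173.1 vs reported 173.0 → residual 0.1 km
  N_05: calculated 257.0 vs reported 256.9 → residual 0.1 km
  N_06: calculated 258.0 vs reported 257.9 → residual 0.1 km
N_04, N_05, N_06 are mutually consistent (residuals ≈ 0); N_03 is off by 27.1 km.

N_03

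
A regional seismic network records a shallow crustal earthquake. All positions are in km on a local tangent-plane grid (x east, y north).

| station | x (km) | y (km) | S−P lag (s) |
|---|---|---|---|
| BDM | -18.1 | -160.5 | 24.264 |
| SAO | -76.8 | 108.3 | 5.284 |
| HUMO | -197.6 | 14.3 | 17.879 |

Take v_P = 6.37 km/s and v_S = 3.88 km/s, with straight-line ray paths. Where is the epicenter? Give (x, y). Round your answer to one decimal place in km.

(-32.7, 79.9)

Distance from S−P lag: d = Δt · v_P v_S / (v_P − v_S) = Δt · (6.37·3.88)/(6.37−3.88) ≈ 9.9259·Δt.
So d_BDM = 240.84, d_SAO = 52.45, d_HUMO = 177.47 km.
Circle about each station: (x + 18.1)² + (y + 160.5)² = 240.84²; (x + 76.8)² + (y − 108.3)² = 52.45²; (x + 197.6)² + (y − 14.3)² = 177.47².
Subtracting pairs of circle equations eliminates x²+y² and gives linear equations (the radical axes):
-117.4 x + 537.6 y = 46792.17
-359.0 x + 349.6 y = 39670.69
Solving the 2×2 system: x ≈ -32.7, y ≈ 79.9 km.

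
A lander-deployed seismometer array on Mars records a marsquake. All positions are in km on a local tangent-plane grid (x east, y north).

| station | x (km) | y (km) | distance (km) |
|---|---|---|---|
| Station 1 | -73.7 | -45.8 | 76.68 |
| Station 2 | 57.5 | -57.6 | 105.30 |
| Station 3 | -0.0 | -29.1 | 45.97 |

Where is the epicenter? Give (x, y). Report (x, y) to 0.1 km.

x ≈ -22.3 km, y ≈ 11.1 km

Circle about each station: (x + 73.7)² + (y + 45.8)² = 76.68²; (x − 57.5)² + (y + 57.6)² = 105.30²; x² + (y + 29.1)² = 45.97².
Subtracting the Station 1 equation from the Station 2 and Station 3 equations removes the quadratic terms:
262.4 x − 23.6 y = -6113.59
147.4 x + 33.4 y = -2915.94
Solving the 2×2 system: x ≈ -22.3, y ≈ 11.1 km.
Check against Station 1 (with the unrounded x, y): √((x + 73.7)²+(y + 45.8)²) = 76.68 ≈ 76.68 km. ✓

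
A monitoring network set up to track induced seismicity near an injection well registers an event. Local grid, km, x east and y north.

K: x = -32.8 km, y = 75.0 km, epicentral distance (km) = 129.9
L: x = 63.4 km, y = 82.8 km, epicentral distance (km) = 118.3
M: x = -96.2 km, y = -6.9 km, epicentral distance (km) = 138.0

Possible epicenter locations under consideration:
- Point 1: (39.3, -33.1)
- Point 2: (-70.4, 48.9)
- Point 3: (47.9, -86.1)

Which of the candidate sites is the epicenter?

For each candidate, compare |candidate − station| to the reported distance:
Point 1: residuals K 0.0, L 0.1, M 0.0 → max 0.1 km
Point 2: residuals K 84.1, L 19.7, M 76.5 → max 84.1 km
Point 3: residuals K 50.3, L 51.3, M 26.4 → max 51.3 km
Only Point 1 has all residuals ≈ 0.

Point 1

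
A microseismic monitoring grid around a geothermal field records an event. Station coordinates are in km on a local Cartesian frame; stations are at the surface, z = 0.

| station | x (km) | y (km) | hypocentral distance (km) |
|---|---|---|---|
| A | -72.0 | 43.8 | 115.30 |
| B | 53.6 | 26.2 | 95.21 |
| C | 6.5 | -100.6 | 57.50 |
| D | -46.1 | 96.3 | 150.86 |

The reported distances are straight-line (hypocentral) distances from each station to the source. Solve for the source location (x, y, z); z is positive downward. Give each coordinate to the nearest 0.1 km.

Each station gives a sphere (x−x_i)² + (y−y_i)² + z² = d_i² (stations at z=0).
Subtracting the A sphere from B and C: z² cancels, leaving linear equations in x and y:
251.2 x − 35.2 y = 686.11
157.0 x − 288.8 y = 13048.01
Solving: x ≈ -3.896, y ≈ -47.298 km (keep extra digits for the depth step; rounded: -3.9, -47.3).
Then from the A sphere: z² = 115.30² − (x + 72.0)² − (y − 43.8)² with x = -3.896, y = -47.298, so z ≈ 18.897 ≈ 18.9 km.
Check against D (with the unrounded solution): distance 150.86 ≈ 150.86 km. ✓

x ≈ -3.9 km, y ≈ -47.3 km, depth ≈ 18.9 km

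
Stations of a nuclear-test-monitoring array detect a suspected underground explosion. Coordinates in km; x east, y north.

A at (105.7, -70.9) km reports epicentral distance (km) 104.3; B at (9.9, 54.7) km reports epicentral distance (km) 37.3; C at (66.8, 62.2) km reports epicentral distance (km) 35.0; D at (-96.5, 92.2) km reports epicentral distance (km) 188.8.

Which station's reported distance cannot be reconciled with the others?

B

Solve using three stations at a time. Using A, C, D (subtract circle equations pairwise → linear system) gives (x, y) ≈ (82.0, 30.7).
Distances from that point to each station vs reported:
  A: calculated 104.3 vs reported 104.3 → residual 0.0 km
  B: calculated 76.0 vs reported 37.3 → residual 38.7 km
  C: calculated 35.0 vs reported 35.0 → residual 0.0 km
  D: calculated 188.8 vs reported 188.8 → residual 0.0 km
A, C, D are mutually consistent (residuals ≈ 0); B is off by 38.7 km.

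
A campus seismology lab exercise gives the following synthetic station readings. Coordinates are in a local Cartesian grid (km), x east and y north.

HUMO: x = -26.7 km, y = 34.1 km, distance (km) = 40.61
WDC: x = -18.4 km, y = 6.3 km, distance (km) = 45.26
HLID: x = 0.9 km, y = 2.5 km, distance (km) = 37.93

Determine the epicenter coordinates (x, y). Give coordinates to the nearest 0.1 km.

(13.7, 38.2)

Circle about each station: (x + 26.7)² + (y − 34.1)² = 40.61²; (x + 18.4)² + (y − 6.3)² = 45.26²; (x − 0.9)² + (y − 2.5)² = 37.93².
Subtracting the HUMO equation from the WDC and HLID equations removes the quadratic terms:
16.6 x − 55.6 y = -1896.75
55.2 x − 63.2 y = -1658.15
Solving the 2×2 system: x ≈ 13.7, y ≈ 38.2 km.
Check against HUMO (with the unrounded x, y): √((x + 26.7)²+(y − 34.1)²) = 40.61 ≈ 40.61 km. ✓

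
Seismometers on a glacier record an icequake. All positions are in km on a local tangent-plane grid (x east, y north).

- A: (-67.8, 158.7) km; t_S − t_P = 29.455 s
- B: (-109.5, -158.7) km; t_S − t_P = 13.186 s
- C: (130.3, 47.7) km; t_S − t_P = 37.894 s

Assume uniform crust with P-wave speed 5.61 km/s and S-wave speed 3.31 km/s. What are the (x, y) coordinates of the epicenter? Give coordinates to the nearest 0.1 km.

x ≈ -155.1 km, y ≈ -62.5 km

Distance from S−P lag: d = Δt · v_P v_S / (v_P − v_S) = Δt · (5.61·3.31)/(5.61−3.31) ≈ 8.0735·Δt.
So d_A = 237.81, d_B = 106.46, d_C = 305.94 km.
Circle about each station: (x + 67.8)² + (y − 158.7)² = 237.81²; (x + 109.5)² + (y + 158.7)² = 106.46²; (x − 130.3)² + (y − 47.7)² = 305.94².
Subtracting the A equation from the B and C equations removes the quadratic terms:
-83.4 x − 634.8 y = 52613.27
396.2 x − 222.0 y = -47574.84
Solving the 2×2 system: x ≈ -155.1, y ≈ -62.5 km.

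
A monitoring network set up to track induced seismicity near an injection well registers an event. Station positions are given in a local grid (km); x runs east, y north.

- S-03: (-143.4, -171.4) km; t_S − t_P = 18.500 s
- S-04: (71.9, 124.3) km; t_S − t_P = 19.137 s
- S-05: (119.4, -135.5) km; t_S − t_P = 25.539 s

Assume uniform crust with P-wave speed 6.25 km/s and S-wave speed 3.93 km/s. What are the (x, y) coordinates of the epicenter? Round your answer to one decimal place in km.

Distance from S−P lag: d = Δt · v_P v_S / (v_P − v_S) = Δt · (6.25·3.93)/(6.25−3.93) ≈ 10.5873·Δt.
So d_S-03 = 195.86, d_S-04 = 202.61, d_S-05 = 270.39 km.
Circle about each station: (x + 143.4)² + (y + 171.4)² = 195.86²; (x − 71.9)² + (y − 124.3)² = 202.61²; (x − 119.4)² + (y + 135.5)² = 270.39².
Subtracting the S-03 equation from the S-04 and S-05 equations removes the quadratic terms:
430.6 x + 591.4 y = -32011.09
525.6 x + 71.8 y = -52074.52
Solving the 2×2 system: x ≈ -101.8, y ≈ 20.0 km.

x ≈ -101.8 km, y ≈ 20.0 km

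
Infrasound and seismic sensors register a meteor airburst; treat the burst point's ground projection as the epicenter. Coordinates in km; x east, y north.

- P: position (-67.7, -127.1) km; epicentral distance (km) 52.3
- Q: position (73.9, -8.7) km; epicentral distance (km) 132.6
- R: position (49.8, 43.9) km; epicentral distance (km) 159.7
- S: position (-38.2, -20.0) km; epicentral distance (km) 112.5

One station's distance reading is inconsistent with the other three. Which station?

Solve using three stations at a time. Using P, Q, R (subtract circle equations pairwise → linear system) gives (x, y) ≈ (-24.7, -97.4).
Distances from that point to each station vs reported:
  P: calculated 52.3 vs reported 52.3 → residual 0.0 km
  Q: calculated 132.6 vs reported 132.6 → residual 0.0 km
  R: calculated 159.7 vs reported 159.7 → residual 0.0 km
  S: calculated 78.5 vs reported 112.5 → residual 34.0 km
P, Q, R are mutually consistent (residuals ≈ 0); S is off by 34.0 km.

S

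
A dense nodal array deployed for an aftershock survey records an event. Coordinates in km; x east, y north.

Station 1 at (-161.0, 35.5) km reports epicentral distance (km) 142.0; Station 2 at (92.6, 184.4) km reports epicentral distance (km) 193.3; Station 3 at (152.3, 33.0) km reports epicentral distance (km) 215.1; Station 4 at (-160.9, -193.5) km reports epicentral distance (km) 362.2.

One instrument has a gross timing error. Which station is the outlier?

Solve using three stations at a time. Using Station 1, Station 2, Station 4 (subtract circle equations pairwise → linear system) gives (x, y) ≈ (-99.5, 163.4).
Distances from that point to each station vs reported:
  Station 1: calculated 141.9 vs reported 142.0 → residual 0.1 km
  Station 2: calculated 193.3 vs reported 193.3 → residual 0.0 km
  Station 3: calculated 283.6 vs reported 215.1 → residual 68.5 km
  Station 4: calculated 362.2 vs reported 362.2 → residual 0.0 km
Station 1, Station 2, Station 4 are mutually consistent (residuals ≈ 0); Station 3 is off by 68.5 km.

Station 3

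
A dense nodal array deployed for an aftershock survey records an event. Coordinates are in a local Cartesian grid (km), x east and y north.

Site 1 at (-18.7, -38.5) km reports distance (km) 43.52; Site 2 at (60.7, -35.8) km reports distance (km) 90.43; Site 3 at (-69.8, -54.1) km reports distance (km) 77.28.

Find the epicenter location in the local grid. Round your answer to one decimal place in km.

-20.0 km east, 5.0 km north

Circle about each station: (x + 18.7)² + (y + 38.5)² = 43.52²; (x − 60.7)² + (y + 35.8)² = 90.43²; (x + 69.8)² + (y + 54.1)² = 77.28².
Subtracting pairs of circle equations eliminates x²+y² and gives linear equations (the radical axes):
158.8 x + 5.4 y = -3149.40
-102.2 x − 31.2 y = 1888.70
Solving the 2×2 system: x ≈ -20.0, y ≈ 5.0 km.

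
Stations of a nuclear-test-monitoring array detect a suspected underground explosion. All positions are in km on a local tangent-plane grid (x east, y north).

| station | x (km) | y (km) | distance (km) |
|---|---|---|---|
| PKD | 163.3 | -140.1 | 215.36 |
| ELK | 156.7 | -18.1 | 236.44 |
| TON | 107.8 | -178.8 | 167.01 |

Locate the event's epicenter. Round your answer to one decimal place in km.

x ≈ -51.8 km, y ≈ -129.6 km

Circle about each station: (x − 163.3)² + (y + 140.1)² = 215.36²; (x − 156.7)² + (y + 18.1)² = 236.44²; (x − 107.8)² + (y + 178.8)² = 167.01².
Subtracting pairs of circle equations eliminates x²+y² and gives linear equations (the radical axes):
-13.2 x + 244.0 y = -30936.34
-111.0 x − 77.4 y = 15782.97
Solving the 2×2 system: x ≈ -51.8, y ≈ -129.6 km.
Check against PKD (with the unrounded x, y): √((x − 163.3)²+(y + 140.1)²) = 215.38 ≈ 215.36 km. ✓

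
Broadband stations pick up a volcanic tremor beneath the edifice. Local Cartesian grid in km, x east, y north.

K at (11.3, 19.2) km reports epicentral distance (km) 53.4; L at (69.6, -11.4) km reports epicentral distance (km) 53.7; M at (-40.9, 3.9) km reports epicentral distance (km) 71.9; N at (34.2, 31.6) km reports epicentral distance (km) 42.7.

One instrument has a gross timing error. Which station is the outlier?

N

Solve using three stations at a time. Using K, L, M (subtract circle equations pairwise → linear system) gives (x, y) ≈ (20.6, -33.4).
Distances from that point to each station vs reported:
  K: calculated 53.4 vs reported 53.4 → residual 0.0 km
  L: calculated 53.7 vs reported 53.7 → residual 0.0 km
  M: calculated 71.9 vs reported 71.9 → residual 0.0 km
  N: calculated 66.4 vs reported 42.7 → residual 23.7 km
K, L, M are mutually consistent (residuals ≈ 0); N is off by 23.7 km.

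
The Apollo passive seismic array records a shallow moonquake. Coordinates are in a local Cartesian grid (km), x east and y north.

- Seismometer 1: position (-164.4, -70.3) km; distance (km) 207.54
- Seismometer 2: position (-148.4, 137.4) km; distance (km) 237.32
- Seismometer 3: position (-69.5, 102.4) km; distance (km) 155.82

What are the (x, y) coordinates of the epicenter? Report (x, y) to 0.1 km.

(35.1, -13.1)

Circle about each station: (x + 164.4)² + (y + 70.3)² = 207.54²; (x + 148.4)² + (y − 137.4)² = 237.32²; (x + 69.5)² + (y − 102.4)² = 155.82².
Subtracting the Seismometer 1 equation from the Seismometer 2 and Seismometer 3 equations removes the quadratic terms:
32.0 x + 415.4 y = -4316.06
189.8 x + 345.4 y = 2139.54
Solving the 2×2 system: x ≈ 35.1, y ≈ -13.1 km.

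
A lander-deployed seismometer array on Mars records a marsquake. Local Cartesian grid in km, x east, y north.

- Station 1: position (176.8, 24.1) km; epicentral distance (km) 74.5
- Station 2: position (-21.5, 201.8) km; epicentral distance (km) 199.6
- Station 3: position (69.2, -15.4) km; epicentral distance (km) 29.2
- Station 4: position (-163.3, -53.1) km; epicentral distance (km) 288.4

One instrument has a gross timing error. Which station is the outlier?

Station 3

Solve using three stations at a time. Using Station 1, Station 2, Station 4 (subtract circle equations pairwise → linear system) gives (x, y) ≈ (106.5, 48.7).
Distances from that point to each station vs reported:
  Station 1: calculated 74.5 vs reported 74.5 → residual 0.0 km
  Station 2: calculated 199.6 vs reported 199.6 → residual 0.0 km
  Station 3: calculated 74.2 vs reported 29.2 → residual 45.0 km
  Station 4: calculated 288.4 vs reported 288.4 → residual 0.0 km
Station 1, Station 2, Station 4 are mutually consistent (residuals ≈ 0); Station 3 is off by 45.0 km.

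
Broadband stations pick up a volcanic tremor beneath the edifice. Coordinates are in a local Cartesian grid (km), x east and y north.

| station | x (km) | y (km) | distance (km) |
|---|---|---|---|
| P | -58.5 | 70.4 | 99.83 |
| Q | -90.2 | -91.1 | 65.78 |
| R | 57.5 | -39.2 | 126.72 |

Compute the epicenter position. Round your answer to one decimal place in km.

-68.8 km east, -28.9 km north

Circle about each station: (x + 58.5)² + (y − 70.4)² = 99.83²; (x + 90.2)² + (y + 91.1)² = 65.78²; (x − 57.5)² + (y + 39.2)² = 126.72².
Subtracting the P equation from the Q and R equations removes the quadratic terms:
-63.4 x − 323.0 y = 13695.86
232.0 x − 219.2 y = -9627.45
Solving the 2×2 system: x ≈ -68.8, y ≈ -28.9 km.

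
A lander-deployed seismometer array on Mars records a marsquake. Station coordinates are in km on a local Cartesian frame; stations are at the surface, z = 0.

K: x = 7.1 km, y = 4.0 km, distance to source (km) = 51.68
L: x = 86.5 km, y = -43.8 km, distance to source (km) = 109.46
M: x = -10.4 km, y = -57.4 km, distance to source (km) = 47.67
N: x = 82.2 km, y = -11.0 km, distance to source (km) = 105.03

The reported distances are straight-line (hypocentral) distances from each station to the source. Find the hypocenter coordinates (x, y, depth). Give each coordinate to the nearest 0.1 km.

x ≈ -15.5 km, y ≈ -26.0 km, depth ≈ 35.5 km

Each station gives a sphere (x−x_i)² + (y−y_i)² + z² = d_i² (stations at z=0).
Subtracting the K sphere from L and M: z² cancels, leaving linear equations in x and y:
158.8 x − 95.6 y = 23.61
-35.0 x − 122.8 y = 3734.90
Solving: x ≈ -15.502, y ≈ -25.996 km (keep extra digits for the depth step; rounded: -15.5, -26.0).
Then from the K sphere: z² = 51.68² − (x − 7.1)² − (y − 4.0)² with x = -15.502, y = -25.996, so z ≈ 35.499 ≈ 35.5 km.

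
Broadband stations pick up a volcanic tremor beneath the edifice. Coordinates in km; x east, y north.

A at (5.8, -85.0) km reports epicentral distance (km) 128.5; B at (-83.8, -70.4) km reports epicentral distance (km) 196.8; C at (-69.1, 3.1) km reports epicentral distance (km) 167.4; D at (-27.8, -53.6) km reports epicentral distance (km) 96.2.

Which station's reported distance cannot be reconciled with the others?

D

Solve using three stations at a time. Using A, B, C (subtract circle equations pairwise → linear system) gives (x, y) ≈ (98.3, 4.2).
Distances from that point to each station vs reported:
  A: calculated 128.6 vs reported 128.5 → residual 0.1 km
  B: calculated 196.8 vs reported 196.8 → residual 0.0 km
  C: calculated 167.4 vs reported 167.4 → residual 0.0 km
  D: calculated 138.8 vs reported 96.2 → residual 42.6 km
A, B, C are mutually consistent (residuals ≈ 0); D is off by 42.6 km.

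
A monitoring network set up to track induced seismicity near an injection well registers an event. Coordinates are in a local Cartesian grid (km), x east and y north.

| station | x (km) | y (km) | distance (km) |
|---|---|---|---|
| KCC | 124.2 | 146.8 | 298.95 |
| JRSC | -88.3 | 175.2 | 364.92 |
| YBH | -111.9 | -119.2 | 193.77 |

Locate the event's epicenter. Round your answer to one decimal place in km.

Circle about each station: (x − 124.2)² + (y − 146.8)² = 298.95²; (x + 88.3)² + (y − 175.2)² = 364.92²; (x + 111.9)² + (y + 119.2)² = 193.77².
Subtracting the KCC equation from the JRSC and YBH equations removes the quadratic terms:
-425.0 x + 56.8 y = -42279.45
-472.2 x − 532.0 y = 41578.66
Solving the 2×2 system: x ≈ 79.6, y ≈ -148.8 km.

(79.6, -148.8)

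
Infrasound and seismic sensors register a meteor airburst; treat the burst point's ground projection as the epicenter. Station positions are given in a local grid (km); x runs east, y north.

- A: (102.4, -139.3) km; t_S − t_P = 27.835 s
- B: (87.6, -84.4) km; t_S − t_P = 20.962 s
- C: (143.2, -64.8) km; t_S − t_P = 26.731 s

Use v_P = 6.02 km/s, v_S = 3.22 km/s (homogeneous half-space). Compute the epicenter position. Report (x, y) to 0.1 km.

Distance from S−P lag: d = Δt · v_P v_S / (v_P − v_S) = Δt · (6.02·3.22)/(6.02−3.22) ≈ 6.9230·Δt.
So d_A = 192.70, d_B = 145.12, d_C = 185.06 km.
Circle about each station: (x − 102.4)² + (y + 139.3)² = 192.70²; (x − 87.6)² + (y + 84.4)² = 145.12²; (x − 143.2)² + (y + 64.8)² = 185.06².
Subtracting the A equation from the B and C equations removes the quadratic terms:
-29.6 x + 109.8 y = 980.35
81.6 x + 149.0 y = -2298.88
Solving the 2×2 system: x ≈ -29.8, y ≈ 0.9 km.
Check against A (with the unrounded x, y): √((x − 102.4)²+(y + 139.3)²) = 192.70 ≈ 192.70 km. ✓

x ≈ -29.8 km, y ≈ 0.9 km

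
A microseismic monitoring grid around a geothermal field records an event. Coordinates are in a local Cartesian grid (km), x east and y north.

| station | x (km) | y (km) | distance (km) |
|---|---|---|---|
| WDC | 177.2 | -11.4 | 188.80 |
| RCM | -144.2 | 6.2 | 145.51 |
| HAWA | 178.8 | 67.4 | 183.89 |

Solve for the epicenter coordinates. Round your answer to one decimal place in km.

x ≈ -3.5 km, y ≈ 43.3 km

Circle about each station: (x − 177.2)² + (y + 11.4)² = 188.80²; (x + 144.2)² + (y − 6.2)² = 145.51²; (x − 178.8)² + (y − 67.4)² = 183.89².
Subtracting the WDC equation from the RCM and HAWA equations removes the quadratic terms:
-642.8 x + 35.2 y = 3774.56
3.2 x + 157.6 y = 6812.31
Solving the 2×2 system: x ≈ -3.5, y ≈ 43.3 km.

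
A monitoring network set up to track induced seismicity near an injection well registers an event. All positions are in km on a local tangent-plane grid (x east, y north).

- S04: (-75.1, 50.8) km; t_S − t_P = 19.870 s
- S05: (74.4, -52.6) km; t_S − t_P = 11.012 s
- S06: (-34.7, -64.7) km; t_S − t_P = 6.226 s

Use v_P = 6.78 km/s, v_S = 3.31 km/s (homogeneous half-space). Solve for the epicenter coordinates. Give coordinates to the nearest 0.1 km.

3.2 km east, -51.1 km north

Distance from S−P lag: d = Δt · v_P v_S / (v_P − v_S) = Δt · (6.78·3.31)/(6.78−3.31) ≈ 6.4674·Δt.
So d_S04 = 128.51, d_S05 = 71.22, d_S06 = 40.27 km.
Circle about each station: (x + 75.1)² + (y − 50.8)² = 128.51²; (x − 74.4)² + (y + 52.6)² = 71.22²; (x + 34.7)² + (y + 64.7)² = 40.27².
Subtracting pairs of circle equations eliminates x²+y² and gives linear equations (the radical axes):
299.0 x − 206.8 y = 11524.00
80.8 x − 231.0 y = 12062.68
Solving the 2×2 system: x ≈ 3.2, y ≈ -51.1 km.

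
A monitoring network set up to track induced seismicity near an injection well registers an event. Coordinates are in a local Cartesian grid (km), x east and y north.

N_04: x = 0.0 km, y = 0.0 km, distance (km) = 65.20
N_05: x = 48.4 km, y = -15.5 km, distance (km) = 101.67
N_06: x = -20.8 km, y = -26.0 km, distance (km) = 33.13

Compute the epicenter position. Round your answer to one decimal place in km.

-49.7 km east, -42.2 km north

Circle about each station: x² + y² = 65.20²; (x − 48.4)² + (y + 15.5)² = 101.67²; (x + 20.8)² + (y + 26.0)² = 33.13².
Subtracting the N_04 equation from the N_05 and N_06 equations removes the quadratic terms:
96.8 x − 31.0 y = -3502.94
-41.6 x − 52.0 y = 4262.08
Solving the 2×2 system: x ≈ -49.7, y ≈ -42.2 km.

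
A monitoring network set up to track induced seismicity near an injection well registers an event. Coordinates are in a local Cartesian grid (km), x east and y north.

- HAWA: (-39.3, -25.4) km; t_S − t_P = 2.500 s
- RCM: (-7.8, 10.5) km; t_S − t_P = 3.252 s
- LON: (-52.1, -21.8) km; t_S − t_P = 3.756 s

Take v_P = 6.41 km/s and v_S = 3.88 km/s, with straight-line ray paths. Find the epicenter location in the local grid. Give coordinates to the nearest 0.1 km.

Distance from S−P lag: d = Δt · v_P v_S / (v_P − v_S) = Δt · (6.41·3.88)/(6.41−3.88) ≈ 9.8304·Δt.
So d_HAWA = 24.58, d_RCM = 31.97, d_LON = 36.92 km.
Circle about each station: (x + 39.3)² + (y + 25.4)² = 24.58²; (x + 7.8)² + (y − 10.5)² = 31.97²; (x + 52.1)² + (y + 21.8)² = 36.92².
Subtracting pairs of circle equations eliminates x²+y² and gives linear equations (the radical axes):
63.0 x + 71.8 y = -2436.46
-25.6 x + 7.2 y = 241.09
Solving the 2×2 system: x ≈ -15.2, y ≈ -20.6 km.

-15.2 km east, -20.6 km north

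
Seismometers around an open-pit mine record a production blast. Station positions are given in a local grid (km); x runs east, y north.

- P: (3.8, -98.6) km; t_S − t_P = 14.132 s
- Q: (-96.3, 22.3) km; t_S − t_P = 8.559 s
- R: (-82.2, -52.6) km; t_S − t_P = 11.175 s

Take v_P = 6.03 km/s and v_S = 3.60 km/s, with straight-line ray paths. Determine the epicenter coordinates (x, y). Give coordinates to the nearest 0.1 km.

x ≈ -19.9 km, y ≈ 25.4 km

Distance from S−P lag: d = Δt · v_P v_S / (v_P − v_S) = Δt · (6.03·3.60)/(6.03−3.60) ≈ 8.9333·Δt.
So d_P = 126.25, d_Q = 76.46, d_R = 99.83 km.
Circle about each station: (x − 3.8)² + (y + 98.6)² = 126.25²; (x + 96.3)² + (y − 22.3)² = 76.46²; (x + 82.2)² + (y + 52.6)² = 99.83².
Subtracting the P equation from the Q and R equations removes the quadratic terms:
-200.2 x + 241.8 y = 10127.51
-172.0 x + 92.0 y = 5760.23
Solving the 2×2 system: x ≈ -19.9, y ≈ 25.4 km.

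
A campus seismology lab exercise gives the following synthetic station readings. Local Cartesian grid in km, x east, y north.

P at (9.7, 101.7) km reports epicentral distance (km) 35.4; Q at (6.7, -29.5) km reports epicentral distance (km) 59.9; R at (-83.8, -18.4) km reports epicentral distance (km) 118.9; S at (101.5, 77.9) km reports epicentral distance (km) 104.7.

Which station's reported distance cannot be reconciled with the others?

Q

Solve using three stations at a time. Using P, R, S (subtract circle equations pairwise → linear system) gives (x, y) ≈ (-2.8, 68.6).
Distances from that point to each station vs reported:
  P: calculated 35.4 vs reported 35.4 → residual 0.0 km
  Q: calculated 98.6 vs reported 59.9 → residual 38.7 km
  R: calculated 118.9 vs reported 118.9 → residual 0.0 km
  S: calculated 104.7 vs reported 104.7 → residual 0.0 km
P, R, S are mutually consistent (residuals ≈ 0); Q is off by 38.7 km.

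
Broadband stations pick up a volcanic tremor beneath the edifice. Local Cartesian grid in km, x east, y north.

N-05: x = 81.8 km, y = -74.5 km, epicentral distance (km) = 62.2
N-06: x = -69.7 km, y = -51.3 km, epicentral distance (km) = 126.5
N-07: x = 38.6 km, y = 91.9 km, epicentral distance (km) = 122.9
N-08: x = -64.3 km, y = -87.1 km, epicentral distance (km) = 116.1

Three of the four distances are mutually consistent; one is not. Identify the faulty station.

N-06

Solve using three stations at a time. Using N-05, N-07, N-08 (subtract circle equations pairwise → linear system) gives (x, y) ≈ (37.3, -31.0).
Distances from that point to each station vs reported:
  N-05: calculated 62.2 vs reported 62.2 → residual 0.0 km
  N-06: calculated 109.0 vs reported 126.5 → residual 17.5 km
  N-07: calculated 122.9 vs reported 122.9 → residual 0.0 km
  N-08: calculated 116.1 vs reported 116.1 → residual 0.0 km
N-05, N-07, N-08 are mutually consistent (residuals ≈ 0); N-06 is off by 17.5 km.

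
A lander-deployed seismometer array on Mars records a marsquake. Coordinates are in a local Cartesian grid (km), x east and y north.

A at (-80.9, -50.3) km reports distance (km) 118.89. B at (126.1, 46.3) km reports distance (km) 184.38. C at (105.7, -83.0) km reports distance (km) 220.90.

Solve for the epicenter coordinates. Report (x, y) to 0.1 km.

Circle about each station: (x + 80.9)² + (y + 50.3)² = 118.89²; (x − 126.1)² + (y − 46.3)² = 184.38²; (x − 105.7)² + (y + 83.0)² = 220.90².
Subtracting the A equation from the B and C equations removes the quadratic terms:
414.0 x + 193.2 y = -10891.15
373.2 x − 65.4 y = -25675.39
Solving the 2×2 system: x ≈ -57.2, y ≈ 66.2 km.
Check against A (with the unrounded x, y): √((x + 80.9)²+(y + 50.3)²) = 118.88 ≈ 118.89 km. ✓

x ≈ -57.2 km, y ≈ 66.2 km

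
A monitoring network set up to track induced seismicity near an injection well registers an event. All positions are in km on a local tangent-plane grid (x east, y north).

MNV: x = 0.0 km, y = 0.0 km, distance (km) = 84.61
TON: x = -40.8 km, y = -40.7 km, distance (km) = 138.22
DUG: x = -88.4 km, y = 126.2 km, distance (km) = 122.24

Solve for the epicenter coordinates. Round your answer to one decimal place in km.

Circle about each station: x² + y² = 84.61²; (x + 40.8)² + (y + 40.7)² = 138.22²; (x + 88.4)² + (y − 126.2)² = 122.24².
Subtracting the MNV equation from the TON and DUG equations removes the quadratic terms:
-81.6 x − 81.4 y = -8624.79
-176.8 x + 252.4 y = 15957.23
Solving the 2×2 system: x ≈ 25.1, y ≈ 80.8 km.

25.1 km east, 80.8 km north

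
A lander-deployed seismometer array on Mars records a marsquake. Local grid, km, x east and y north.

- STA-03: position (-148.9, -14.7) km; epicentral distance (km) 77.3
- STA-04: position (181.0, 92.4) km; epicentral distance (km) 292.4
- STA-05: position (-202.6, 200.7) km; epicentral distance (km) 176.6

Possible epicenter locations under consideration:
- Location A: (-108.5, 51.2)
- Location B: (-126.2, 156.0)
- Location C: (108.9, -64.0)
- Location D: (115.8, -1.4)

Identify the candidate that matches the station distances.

Location A

For each candidate, compare |candidate − station| to the reported distance:
Location A: residuals STA-03 0.0, STA-04 0.0, STA-05 0.0 → max 0.0 km
Location B: residuals STA-03 94.9, STA-04 21.3, STA-05 88.1 → max 94.9 km
Location C: residuals STA-03 185.2, STA-04 120.2, STA-05 232.2 → max 232.2 km
Location D: residuals STA-03 187.7, STA-04 178.2, STA-05 200.5 → max 200.5 km
Only Location A has all residuals ≈ 0.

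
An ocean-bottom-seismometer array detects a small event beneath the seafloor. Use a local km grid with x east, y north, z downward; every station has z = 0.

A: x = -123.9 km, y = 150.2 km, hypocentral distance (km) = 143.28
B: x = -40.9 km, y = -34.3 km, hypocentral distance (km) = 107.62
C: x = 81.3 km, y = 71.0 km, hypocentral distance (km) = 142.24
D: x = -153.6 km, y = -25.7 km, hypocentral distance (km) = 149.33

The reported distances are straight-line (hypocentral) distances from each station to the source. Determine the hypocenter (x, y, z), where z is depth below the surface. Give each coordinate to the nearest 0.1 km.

Each station gives a sphere (x−x_i)² + (y−y_i)² + z² = d_i² (stations at z=0).
Subtracting the A sphere from B and C: z² cancels, leaving linear equations in x and y:
166.0 x − 369.0 y = -26114.86
410.4 x − 158.4 y = -25963.62
Solving: x ≈ -43.502, y ≈ 51.202 km (keep extra digits for the depth step; rounded: -43.5, 51.2).
Then from the A sphere: z² = 143.28² − (x + 123.9)² − (y − 150.2)² with x = -43.502, y = 51.202, so z ≈ 65.305 ≈ 65.3 km.

(-43.5, 51.2, 65.3)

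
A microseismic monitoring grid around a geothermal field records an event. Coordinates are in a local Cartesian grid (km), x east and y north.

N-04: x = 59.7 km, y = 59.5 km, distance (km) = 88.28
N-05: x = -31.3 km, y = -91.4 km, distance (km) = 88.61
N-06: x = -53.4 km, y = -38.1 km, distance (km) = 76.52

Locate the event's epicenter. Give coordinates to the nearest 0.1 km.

Circle about each station: (x − 59.7)² + (y − 59.5)² = 88.28²; (x + 31.3)² + (y + 91.4)² = 88.61²; (x + 53.4)² + (y + 38.1)² = 76.52².
Subtracting pairs of circle equations eliminates x²+y² and gives linear equations (the radical axes):
-182.0 x − 301.8 y = 2170.94
-226.2 x − 195.2 y = -863.12
Solving the 2×2 system: x ≈ 20.9, y ≈ -19.8 km.
Check against N-04 (with the unrounded x, y): √((x − 59.7)²+(y − 59.5)²) = 88.28 ≈ 88.28 km. ✓

20.9 km east, -19.8 km north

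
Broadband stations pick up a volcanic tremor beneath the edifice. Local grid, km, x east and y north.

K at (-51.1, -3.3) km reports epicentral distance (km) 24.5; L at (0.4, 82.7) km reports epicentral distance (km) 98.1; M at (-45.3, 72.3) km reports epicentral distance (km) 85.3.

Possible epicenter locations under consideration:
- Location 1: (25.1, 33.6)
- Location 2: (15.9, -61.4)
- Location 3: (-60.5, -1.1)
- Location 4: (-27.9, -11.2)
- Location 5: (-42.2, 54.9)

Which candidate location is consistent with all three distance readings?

Location 4

For each candidate, compare |candidate − station| to the reported distance:
Location 1: residuals K 60.2, L 43.1, M 5.0 → max 60.2 km
Location 2: residuals K 64.2, L 46.8, M 61.7 → max 64.2 km
Location 3: residuals K 14.8, L 5.5, M 10.3 → max 14.8 km
Location 4: residuals K 0.0, L 0.0, M 0.0 → max 0.0 km
Location 5: residuals K 34.4, L 47.2, M 67.6 → max 67.6 km
Only Location 4 has all residuals ≈ 0.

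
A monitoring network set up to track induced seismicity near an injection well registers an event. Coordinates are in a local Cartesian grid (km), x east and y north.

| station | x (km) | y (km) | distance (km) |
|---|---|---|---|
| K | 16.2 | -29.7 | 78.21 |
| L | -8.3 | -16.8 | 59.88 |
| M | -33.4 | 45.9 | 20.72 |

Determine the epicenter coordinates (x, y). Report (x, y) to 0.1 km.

-12.9 km east, 42.9 km north

Circle about each station: (x − 16.2)² + (y + 29.7)² = 78.21²; (x + 8.3)² + (y + 16.8)² = 59.88²; (x + 33.4)² + (y − 45.9)² = 20.72².
Subtracting pairs of circle equations eliminates x²+y² and gives linear equations (the radical axes):
-49.0 x + 25.8 y = 1737.79
-99.2 x + 151.2 y = 7765.33
Solving the 2×2 system: x ≈ -12.9, y ≈ 42.9 km.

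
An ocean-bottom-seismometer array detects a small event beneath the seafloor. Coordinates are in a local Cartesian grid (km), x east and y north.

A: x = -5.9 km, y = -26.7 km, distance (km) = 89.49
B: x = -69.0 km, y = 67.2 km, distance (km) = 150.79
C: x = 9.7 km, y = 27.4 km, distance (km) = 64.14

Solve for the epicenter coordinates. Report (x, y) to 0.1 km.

(72.8, 15.9)

Circle about each station: (x + 5.9)² + (y + 26.7)² = 89.49²; (x + 69.0)² + (y − 67.2)² = 150.79²; (x − 9.7)² + (y − 27.4)² = 64.14².
Subtracting the A equation from the B and C equations removes the quadratic terms:
-126.2 x + 187.8 y = -6200.02
31.2 x + 108.2 y = 3991.67
Solving the 2×2 system: x ≈ 72.8, y ≈ 15.9 km.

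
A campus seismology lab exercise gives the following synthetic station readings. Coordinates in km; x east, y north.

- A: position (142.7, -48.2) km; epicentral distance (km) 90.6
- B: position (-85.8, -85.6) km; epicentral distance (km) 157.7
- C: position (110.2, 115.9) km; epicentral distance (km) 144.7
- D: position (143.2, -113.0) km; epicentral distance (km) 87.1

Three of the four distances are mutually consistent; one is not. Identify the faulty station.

Solve using three stations at a time. Using A, B, C (subtract circle equations pairwise → linear system) gives (x, y) ≈ (57.0, -18.7).
Distances from that point to each station vs reported:
  A: calculated 90.6 vs reported 90.6 → residual 0.0 km
  B: calculated 157.7 vs reported 157.7 → residual 0.0 km
  C: calculated 144.7 vs reported 144.7 → residual 0.0 km
  D: calculated 127.8 vs reported 87.1 → residual 40.7 km
A, B, C are mutually consistent (residuals ≈ 0); D is off by 40.7 km.

D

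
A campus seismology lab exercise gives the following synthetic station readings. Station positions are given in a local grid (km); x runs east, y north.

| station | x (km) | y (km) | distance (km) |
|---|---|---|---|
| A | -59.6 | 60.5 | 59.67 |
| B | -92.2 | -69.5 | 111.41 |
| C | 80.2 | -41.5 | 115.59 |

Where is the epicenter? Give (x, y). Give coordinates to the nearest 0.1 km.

x ≈ -20.3 km, y ≈ 15.6 km

Circle about each station: (x + 59.6)² + (y − 60.5)² = 59.67²; (x + 92.2)² + (y + 69.5)² = 111.41²; (x − 80.2)² + (y + 41.5)² = 115.59².
Subtracting pairs of circle equations eliminates x²+y² and gives linear equations (the radical axes):
-65.2 x − 260.0 y = -2733.00
279.6 x − 204.0 y = -8858.66
Solving the 2×2 system: x ≈ -20.3, y ≈ 15.6 km.
Check against A (with the unrounded x, y): √((x + 59.6)²+(y − 60.5)²) = 59.67 ≈ 59.67 km. ✓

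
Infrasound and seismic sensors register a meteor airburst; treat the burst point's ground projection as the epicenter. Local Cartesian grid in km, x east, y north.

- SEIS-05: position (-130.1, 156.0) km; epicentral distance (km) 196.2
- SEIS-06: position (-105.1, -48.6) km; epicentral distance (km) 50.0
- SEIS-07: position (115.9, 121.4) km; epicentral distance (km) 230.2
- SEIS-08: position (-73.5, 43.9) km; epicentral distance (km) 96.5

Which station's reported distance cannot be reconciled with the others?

Solve using three stations at a time. Using SEIS-05, SEIS-06, SEIS-07 (subtract circle equations pairwise → linear system) gives (x, y) ≈ (-59.9, -27.2).
Distances from that point to each station vs reported:
  SEIS-05: calculated 196.2 vs reported 196.2 → residual 0.0 km
  SEIS-06: calculated 50.0 vs reported 50.0 → residual 0.0 km
  SEIS-07: calculated 230.2 vs reported 230.2 → residual 0.0 km
  SEIS-08: calculated 72.4 vs reported 96.5 → residual 24.1 km
SEIS-05, SEIS-06, SEIS-07 are mutually consistent (residuals ≈ 0); SEIS-08 is off by 24.1 km.

SEIS-08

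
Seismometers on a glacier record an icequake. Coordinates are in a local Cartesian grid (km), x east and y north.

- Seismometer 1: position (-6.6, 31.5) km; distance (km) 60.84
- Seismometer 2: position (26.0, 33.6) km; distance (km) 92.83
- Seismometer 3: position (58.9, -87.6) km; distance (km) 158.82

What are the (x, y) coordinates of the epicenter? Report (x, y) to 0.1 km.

x ≈ -64.4 km, y ≈ 12.5 km

Circle about each station: (x + 6.6)² + (y − 31.5)² = 60.84²; (x − 26.0)² + (y − 33.6)² = 92.83²; (x − 58.9)² + (y + 87.6)² = 158.82².
Subtracting pairs of circle equations eliminates x²+y² and gives linear equations (the radical axes):
65.2 x + 4.2 y = -4146.75
131.0 x − 238.2 y = -11415.13
Solving the 2×2 system: x ≈ -64.4, y ≈ 12.5 km.
Check against Seismometer 1 (with the unrounded x, y): √((x + 6.6)²+(y − 31.5)²) = 60.85 ≈ 60.84 km. ✓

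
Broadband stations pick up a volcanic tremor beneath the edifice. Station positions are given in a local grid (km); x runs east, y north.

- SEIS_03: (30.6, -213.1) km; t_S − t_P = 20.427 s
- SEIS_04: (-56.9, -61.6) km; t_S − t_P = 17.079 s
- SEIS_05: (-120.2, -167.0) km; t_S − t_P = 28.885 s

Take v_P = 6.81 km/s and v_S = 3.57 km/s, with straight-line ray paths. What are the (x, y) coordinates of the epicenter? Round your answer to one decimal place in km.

71.2 km east, -65.3 km north

Distance from S−P lag: d = Δt · v_P v_S / (v_P − v_S) = Δt · (6.81·3.57)/(6.81−3.57) ≈ 7.5036·Δt.
So d_SEIS_03 = 153.28, d_SEIS_04 = 128.15, d_SEIS_05 = 216.74 km.
Circle about each station: (x − 30.6)² + (y + 213.1)² = 153.28²; (x + 56.9)² + (y + 61.6)² = 128.15²; (x + 120.2)² + (y + 167.0)² = 216.74².
Subtracting pairs of circle equations eliminates x²+y² and gives linear equations (the radical axes):
-175.0 x + 303.0 y = -32243.46
-301.6 x + 92.2 y = -27492.40
Solving the 2×2 system: x ≈ 71.2, y ≈ -65.3 km.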